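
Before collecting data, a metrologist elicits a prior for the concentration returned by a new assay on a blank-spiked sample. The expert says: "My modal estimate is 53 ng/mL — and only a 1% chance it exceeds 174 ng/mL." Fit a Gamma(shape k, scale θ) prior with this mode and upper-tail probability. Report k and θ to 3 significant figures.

k ≈ 4.12, θ ≈ 17

Gamma(k,θ) with k>1 has mode (k−1)θ, so θ = 53/(k−1).
Need P(X < 174) = 0.99 with θ tied to k this way. Start at k = 2, θ = 53: P(X<174) ≈ 0.839.
Too low — raise k to concentrate. Iterating converges to k ≈ 4.12.
Then θ = 53/(4.12−1) ≈ 17.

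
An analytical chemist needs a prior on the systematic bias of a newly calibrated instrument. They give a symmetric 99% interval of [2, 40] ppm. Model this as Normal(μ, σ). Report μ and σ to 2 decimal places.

μ = 21.00, σ = 7.38

A symmetric 99% interval runs μ ± z·σ with z = 2.576.
Half-width = 19, so σ = 19/2.576 = 7.38.
μ is the interval midpoint, 21.00.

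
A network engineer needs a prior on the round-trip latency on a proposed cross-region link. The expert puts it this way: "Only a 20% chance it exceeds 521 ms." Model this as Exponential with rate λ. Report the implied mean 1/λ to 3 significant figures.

mean ≈ 324 ms

P(T > 521.0) = e^(−λ·521.0) = 0.2, so λ = −ln(0.2)/521.0 = 0.00309.
Mean = 1/λ = 324 ms.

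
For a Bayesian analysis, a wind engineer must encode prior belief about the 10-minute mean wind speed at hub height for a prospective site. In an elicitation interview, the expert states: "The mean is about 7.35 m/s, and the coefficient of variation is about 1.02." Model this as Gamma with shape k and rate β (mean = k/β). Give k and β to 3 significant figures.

For Gamma(k, rate β): mean = k/β, variance = k/β², so CV = 1/√k.
CV = 1.02, hence k = 1/CV² = 0.961.
Then β = k/mean = 0.961/7.35 = 0.131.

k ≈ 0.961, β ≈ 0.131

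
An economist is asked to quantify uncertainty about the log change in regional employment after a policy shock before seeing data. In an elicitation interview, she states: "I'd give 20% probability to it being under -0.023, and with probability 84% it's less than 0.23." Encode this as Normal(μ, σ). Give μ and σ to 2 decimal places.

μ = 0.09, σ = 0.14

The p-quantile of Normal(μ,σ) is μ + z_p·σ, with z_{0.2} = -0.8416 and z_{0.84} = 0.9945.
Eliminate σ: μ = (z₂·x₁ − z₁·x₂)/(z₂ − z₁) = (0.9945·-0.023 − (-0.8416)·0.23)/1.836 = 0.09.
Then σ = (x₂ − x₁)/(z₂ − z₁) = (0.23 − -0.023)/1.836 = 0.14.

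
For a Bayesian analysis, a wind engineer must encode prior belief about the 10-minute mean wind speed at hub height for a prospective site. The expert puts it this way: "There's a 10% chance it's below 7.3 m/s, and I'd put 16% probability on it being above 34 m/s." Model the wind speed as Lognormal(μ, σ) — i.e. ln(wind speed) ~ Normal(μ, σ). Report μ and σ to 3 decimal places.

If T ~ Lognormal(μ,σ) then ln T ~ Normal(μ,σ), so the p-quantile of ln T is μ + z_p·σ.
ln(7.3) = 1.988 and ln(34) = 3.526; z_{0.1} = -1.282, z_{0.84} = 0.9945.
σ = (3.526 − 1.988)/(0.9945 − (-1.282)) = 0.676.
μ = 1.988 − (-1.282)·0.676 = 2.854.

μ ≈ 2.854, σ ≈ 0.676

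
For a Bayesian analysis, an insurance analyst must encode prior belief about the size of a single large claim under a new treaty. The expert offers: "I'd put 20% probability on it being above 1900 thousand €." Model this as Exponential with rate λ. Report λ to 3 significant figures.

P(T > 1900.0) = e^(−λ·1900.0) = 0.2, so λ = −ln(0.2)/1900.0 = 0.000847.

λ ≈ 0.000847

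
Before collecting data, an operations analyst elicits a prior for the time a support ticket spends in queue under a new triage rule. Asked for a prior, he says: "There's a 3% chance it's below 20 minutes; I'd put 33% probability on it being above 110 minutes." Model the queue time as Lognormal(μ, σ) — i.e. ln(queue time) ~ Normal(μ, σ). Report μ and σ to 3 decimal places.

μ ≈ 4.377, σ ≈ 0.735

If T ~ Lognormal(μ,σ) then ln T ~ Normal(μ,σ), so the p-quantile of ln T is μ + z_p·σ.
ln(20) = 2.996 and ln(110) = 4.7; z_{0.03} = -1.881, z_{0.67} = 0.4399.
σ = (4.7 − 2.996)/(0.4399 − (-1.881)) = 0.735.
μ = 2.996 − (-1.881)·0.735 = 4.377.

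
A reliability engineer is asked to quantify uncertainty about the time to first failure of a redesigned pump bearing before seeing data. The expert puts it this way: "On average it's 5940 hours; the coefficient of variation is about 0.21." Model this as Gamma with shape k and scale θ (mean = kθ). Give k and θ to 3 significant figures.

k ≈ 22.7, θ ≈ 262

For Gamma(k, scale θ): mean = kθ, variance = kθ², so CV = 1/√k.
CV = 0.21, hence k = 1/CV² = 22.7.
Then θ = mean/k = 5940/22.7 = 262.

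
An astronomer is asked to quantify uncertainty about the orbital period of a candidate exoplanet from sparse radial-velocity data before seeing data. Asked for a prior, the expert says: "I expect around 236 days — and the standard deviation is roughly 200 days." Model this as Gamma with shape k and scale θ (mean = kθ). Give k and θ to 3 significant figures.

k ≈ 1.39, θ ≈ 169

For Gamma(k, scale θ): mean = kθ, variance = kθ², so CV = 1/√k.
CV = SD/mean = 200/236 = 0.8475, hence k = 1/CV² = 1.39.
Then θ = mean/k = 236/1.39 = 169.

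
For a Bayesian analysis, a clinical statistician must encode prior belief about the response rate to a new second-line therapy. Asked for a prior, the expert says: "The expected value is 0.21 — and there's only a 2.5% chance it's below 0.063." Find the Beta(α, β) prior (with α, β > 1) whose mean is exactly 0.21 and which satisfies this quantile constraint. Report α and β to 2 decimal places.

α ≈ 3.93, β ≈ 14.78

With mean 0.21 fixed, write α = 0.21s, β = 0.79s where s = α+β.
Need P(θ < 0.063) = 0.025 under Beta(0.21s, 0.79s). Normal approximation: (q−m)/√(m(1−m)/s) ≈ z_{0.025} = -1.96, so s ≈ 0.21·0.79·(-1.96)²/(0.063−0.21)² = 29.5.
At s = 29.5: P(θ<0.063) ≈ 0.006. Adjusting to match 0.025 gives s ≈ 18.71.
So α = 0.21·18.71 ≈ 3.93, β = 0.79·18.71 ≈ 14.78.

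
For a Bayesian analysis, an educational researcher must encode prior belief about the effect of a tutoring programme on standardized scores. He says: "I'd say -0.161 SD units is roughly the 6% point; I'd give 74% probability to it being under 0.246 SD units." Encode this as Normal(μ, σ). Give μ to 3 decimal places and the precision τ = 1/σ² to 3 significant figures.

μ = 0.127, τ = 29.2

For Normal(μ,σ), the p-quantile is μ + z_p·σ. Here z_{0.06} = -1.555, z_{0.74} = 0.6433.
So -0.161 = μ − 1.555σ and 0.246 = μ + 0.6433σ.
Subtracting: σ = (0.246 − -0.161)/(0.6433 − (-1.555)) = 0.185.
Then μ = -0.161 − (-1.555)·0.185 = 0.127.
Precision τ = 1/σ² = 1/0.1852² = 29.2.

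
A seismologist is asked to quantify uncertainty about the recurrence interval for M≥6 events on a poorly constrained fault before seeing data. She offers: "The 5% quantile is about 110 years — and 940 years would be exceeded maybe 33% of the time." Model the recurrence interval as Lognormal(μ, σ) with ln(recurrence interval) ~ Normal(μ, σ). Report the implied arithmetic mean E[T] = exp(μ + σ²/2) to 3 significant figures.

E[T] ≈ 1020 years

If T ~ Lognormal(μ,σ) then ln T ~ Normal(μ,σ), so the p-quantile of ln T is μ + z_p·σ.
ln(110) = 4.7 and ln(940) = 6.846; z_{0.05} = -1.645, z_{0.67} = 0.4399.
σ = (6.846 − 4.7)/(0.4399 − (-1.645)) = 1.029.
μ = 4.7 − (-1.645)·1.029 = 6.393.
E[T] = exp(μ + σ²/2) = exp(6.393 + 0.5295) = 1020 years.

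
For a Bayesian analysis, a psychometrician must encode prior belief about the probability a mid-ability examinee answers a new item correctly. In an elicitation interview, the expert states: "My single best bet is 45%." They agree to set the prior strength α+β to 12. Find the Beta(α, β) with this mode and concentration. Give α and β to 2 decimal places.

For α,β > 1 the Beta mode is (α−1)/(α+β−2). With α+β = 12, the mode is (α−1)/10.
Set (α−1)/10 = 0.45 → α = 1 + 0.45·10 = 5.50.
β = 12 − α = 6.50.

α = 5.50, β = 6.50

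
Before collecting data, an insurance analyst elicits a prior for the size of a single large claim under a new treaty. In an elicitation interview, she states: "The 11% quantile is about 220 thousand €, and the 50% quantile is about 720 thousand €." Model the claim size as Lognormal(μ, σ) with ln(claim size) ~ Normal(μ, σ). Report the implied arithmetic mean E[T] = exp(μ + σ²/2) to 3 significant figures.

If T ~ Lognormal(μ,σ) then ln T ~ Normal(μ,σ), so the p-quantile of ln T is μ + z_p·σ.
ln(220) = 5.394 and ln(720) = 6.579; z_{0.11} = -1.227, z_{0.5} = 0.
σ = (6.579 − 5.394)/(0 − (-1.227)) = 0.967.
μ = 5.394 − (-1.227)·0.967 = 6.579.
E[T] = exp(μ + σ²/2) = exp(6.579 + 0.4672) = 1150 thousand €.

E[T] ≈ 1150 thousand €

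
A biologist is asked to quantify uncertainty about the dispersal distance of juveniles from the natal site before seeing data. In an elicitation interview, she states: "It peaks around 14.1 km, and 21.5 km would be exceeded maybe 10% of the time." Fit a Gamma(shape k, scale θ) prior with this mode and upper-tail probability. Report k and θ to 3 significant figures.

Gamma(k,θ) with k>1 has mode (k−1)θ, so θ = 14.1/(k−1).
Need P(X < 21.5) = 0.9 with θ tied to k this way. Start at k = 2, θ = 14.1: P(X<21.5) ≈ 0.450.
Too low — raise k to concentrate. Iterating converges to k ≈ 11.5.
Then θ = 14.1/(11.5−1) ≈ 1.35.

k ≈ 11.5, θ ≈ 1.35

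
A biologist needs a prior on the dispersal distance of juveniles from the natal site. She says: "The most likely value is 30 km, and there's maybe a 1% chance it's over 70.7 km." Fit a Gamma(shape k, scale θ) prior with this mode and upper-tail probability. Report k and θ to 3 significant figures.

Gamma(k,θ) with k>1 has mode (k−1)θ, so θ = 30/(k−1).
Need P(X < 70.7) = 0.99 with θ tied to k this way. Start at k = 2, θ = 30: P(X<70.7) ≈ 0.682.
Too low — raise k to concentrate. Iterating converges to k ≈ 7.47.
Then θ = 30/(7.47−1) ≈ 4.64.

k ≈ 7.47, θ ≈ 4.64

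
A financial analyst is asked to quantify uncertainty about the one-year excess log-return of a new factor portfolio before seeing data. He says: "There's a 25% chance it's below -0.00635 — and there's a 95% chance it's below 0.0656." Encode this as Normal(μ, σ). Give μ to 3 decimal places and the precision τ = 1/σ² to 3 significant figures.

μ = 0.015, τ = 1040

For Normal(μ,σ), the p-quantile is μ + z_p·σ. Here z_{0.25} = -0.6745, z_{0.95} = 1.645.
So -0.00635 = μ − 0.6745σ and 0.0656 = μ + 1.645σ.
Subtracting: σ = (0.0656 − -0.00635)/(1.645 − (-0.6745)) = 0.031.
Then μ = -0.00635 − (-0.6745)·0.031 = 0.015.
Precision τ = 1/σ² = 1/0.03102² = 1040.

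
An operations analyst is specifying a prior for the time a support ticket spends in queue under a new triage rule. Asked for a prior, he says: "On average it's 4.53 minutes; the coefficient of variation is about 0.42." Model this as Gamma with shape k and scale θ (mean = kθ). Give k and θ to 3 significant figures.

For Gamma(k, scale θ): mean = kθ, variance = kθ², so CV = 1/√k.
CV = 0.42, hence k = 1/CV² = 5.67.
Then θ = mean/k = 4.53/5.67 = 0.799.

k ≈ 5.67, θ ≈ 0.799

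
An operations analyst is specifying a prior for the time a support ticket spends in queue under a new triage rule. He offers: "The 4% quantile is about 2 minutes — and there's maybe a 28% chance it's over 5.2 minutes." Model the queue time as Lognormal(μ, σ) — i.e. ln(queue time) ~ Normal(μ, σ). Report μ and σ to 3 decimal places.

μ ≈ 1.410, σ ≈ 0.409

If T ~ Lognormal(μ,σ) then ln T ~ Normal(μ,σ), so the p-quantile of ln T is μ + z_p·σ.
ln(2) = 0.6931 and ln(5.2) = 1.649; z_{0.04} = -1.751, z_{0.72} = 0.5828.
σ = (1.649 − 0.6931)/(0.5828 − (-1.751)) = 0.409.
μ = 0.6931 − (-1.751)·0.409 = 1.410.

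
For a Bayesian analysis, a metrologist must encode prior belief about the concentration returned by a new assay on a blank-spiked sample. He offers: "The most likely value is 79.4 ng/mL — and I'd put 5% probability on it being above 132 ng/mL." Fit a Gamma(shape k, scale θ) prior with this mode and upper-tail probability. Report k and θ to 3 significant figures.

Gamma(k,θ) with k>1 has mode (k−1)θ, so θ = 79.4/(k−1).
Need P(X < 132) = 0.95 with θ tied to k this way. Start at k = 2, θ = 79.4: P(X<132) ≈ 0.495.
Too low — raise k to concentrate. Iterating converges to k ≈ 11.8.
Then θ = 79.4/(11.8−1) ≈ 7.34.

k ≈ 11.8, θ ≈ 7.34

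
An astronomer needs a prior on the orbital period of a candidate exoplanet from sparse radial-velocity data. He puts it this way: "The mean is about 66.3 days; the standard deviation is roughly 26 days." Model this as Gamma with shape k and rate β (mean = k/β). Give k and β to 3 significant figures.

For Gamma(k, rate β): mean = k/β, variance = k/β², so CV = 1/√k.
CV = SD/mean = 26/66.3 = 0.3922, hence k = 1/CV² = 6.5.
Then β = k/mean = 6.5/66.3 = 0.0981.

k ≈ 6.5, β ≈ 0.0981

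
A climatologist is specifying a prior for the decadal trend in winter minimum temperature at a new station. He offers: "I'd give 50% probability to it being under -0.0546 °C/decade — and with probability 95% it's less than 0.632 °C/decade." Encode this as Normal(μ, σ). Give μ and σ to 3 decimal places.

For Normal(μ,σ), the p-quantile is μ + z_p·σ. Here z_{0.5} = 0, z_{0.95} = 1.645.
So -0.0546 = μ + 0σ and 0.632 = μ + 1.645σ.
Subtracting: σ = (0.632 − -0.0546)/(1.645 − (0)) = 0.417.
Then μ = -0.0546 − (0)·0.417 = -0.055.

μ = -0.055, σ = 0.417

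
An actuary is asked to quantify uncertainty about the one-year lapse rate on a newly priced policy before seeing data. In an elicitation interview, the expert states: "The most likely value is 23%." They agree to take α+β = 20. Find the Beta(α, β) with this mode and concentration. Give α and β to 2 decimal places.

For α,β > 1 the Beta mode is (α−1)/(α+β−2). With α+β = 20, the mode is (α−1)/18.
Set (α−1)/18 = 0.23 → α = 1 + 0.23·18 = 5.14.
β = 20 − α = 14.86.

α = 5.14, β = 14.86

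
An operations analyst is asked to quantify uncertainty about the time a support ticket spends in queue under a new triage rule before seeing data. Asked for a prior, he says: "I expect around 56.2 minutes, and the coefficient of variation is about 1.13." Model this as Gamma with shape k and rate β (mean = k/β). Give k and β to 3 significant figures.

k ≈ 0.783, β ≈ 0.0139

For Gamma(k, rate β): mean = k/β, variance = k/β², so CV = 1/√k.
CV = 1.13, hence k = 1/CV² = 0.783.
Then β = k/mean = 0.783/56.2 = 0.0139.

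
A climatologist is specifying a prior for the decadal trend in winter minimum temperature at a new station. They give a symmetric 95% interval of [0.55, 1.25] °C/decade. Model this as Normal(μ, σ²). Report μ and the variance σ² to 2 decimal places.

A symmetric 95% interval runs μ ± z·σ with z = 1.96.
Half-width = 0.35, so σ = 0.35/1.96 = 0.179 and σ² = 0.03.
μ is the interval midpoint, 0.90.

μ = 0.90, σ² = 0.03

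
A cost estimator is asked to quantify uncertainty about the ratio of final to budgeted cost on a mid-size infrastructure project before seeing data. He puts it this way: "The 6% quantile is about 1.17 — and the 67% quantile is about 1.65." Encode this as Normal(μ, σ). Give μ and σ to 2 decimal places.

The p-quantile of Normal(μ,σ) is μ + z_p·σ, with z_{0.06} = -1.555 and z_{0.67} = 0.4399.
Eliminate σ: μ = (z₂·x₁ − z₁·x₂)/(z₂ − z₁) = (0.4399·1.17 − (-1.555)·1.65)/1.995 = 1.54.
Then σ = (x₂ − x₁)/(z₂ − z₁) = (1.65 − 1.17)/1.995 = 0.24.

μ = 1.54, σ = 0.24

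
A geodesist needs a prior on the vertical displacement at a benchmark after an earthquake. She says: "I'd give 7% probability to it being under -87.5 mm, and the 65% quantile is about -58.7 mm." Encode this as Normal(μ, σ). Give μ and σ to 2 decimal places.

μ = -64.66, σ = 15.47

For Normal(μ,σ), the p-quantile is μ + z_p·σ. Here z_{0.07} = -1.476, z_{0.65} = 0.3853.
So -87.5 = μ − 1.476σ and -58.7 = μ + 0.3853σ.
Subtracting: σ = (-58.7 − -87.5)/(0.3853 − (-1.476)) = 15.47.
Then μ = -87.5 − (-1.476)·15.47 = -64.66.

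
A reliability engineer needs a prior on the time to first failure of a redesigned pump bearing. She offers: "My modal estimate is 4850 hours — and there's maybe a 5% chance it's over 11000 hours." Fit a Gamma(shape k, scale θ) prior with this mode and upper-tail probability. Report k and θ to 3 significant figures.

Gamma(k,θ) with k>1 has mode (k−1)θ, so θ = 4850/(k−1).
Need P(X < 11000) = 0.95 with θ tied to k this way. Start at k = 2, θ = 4850: P(X<11000) ≈ 0.662.
Too low — raise k to concentrate. Iterating converges to k ≈ 5.09.
Then θ = 4850/(5.09−1) ≈ 1190.

k ≈ 5.09, θ ≈ 1190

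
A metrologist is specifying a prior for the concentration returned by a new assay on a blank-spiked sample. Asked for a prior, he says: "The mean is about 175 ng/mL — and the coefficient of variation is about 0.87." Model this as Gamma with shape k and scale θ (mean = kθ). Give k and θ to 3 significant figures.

For Gamma(k, scale θ): mean = kθ, variance = kθ², so CV = 1/√k.
CV = 0.87, hence k = 1/CV² = 1.32.
Then θ = mean/k = 175/1.32 = 132.

k ≈ 1.32, θ ≈ 132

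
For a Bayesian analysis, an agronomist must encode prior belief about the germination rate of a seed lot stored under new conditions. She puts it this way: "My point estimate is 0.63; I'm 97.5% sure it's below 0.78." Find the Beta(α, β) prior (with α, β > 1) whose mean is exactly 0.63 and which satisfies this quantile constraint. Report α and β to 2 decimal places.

α ≈ 21.91, β ≈ 12.87

With mean 0.63 fixed, write α = 0.63s, β = 0.37s where s = α+β.
Need P(θ < 0.78) = 0.975 under Beta(0.63s, 0.37s). Normal approximation: (q−m)/√(m(1−m)/s) ≈ z_{0.975} = 1.96, so s ≈ 0.63·0.37·(1.96)²/(0.78−0.63)² = 39.8.
At s = 39.8: P(θ<0.78) ≈ 0.982. Adjusting to match 0.975 gives s ≈ 34.77.
So α = 0.63·34.77 ≈ 21.91, β = 0.37·34.77 ≈ 12.87.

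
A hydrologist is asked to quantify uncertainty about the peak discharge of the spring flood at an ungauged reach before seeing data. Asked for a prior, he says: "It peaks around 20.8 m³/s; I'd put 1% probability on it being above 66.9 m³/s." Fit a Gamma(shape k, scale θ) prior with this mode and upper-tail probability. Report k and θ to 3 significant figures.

Gamma(k,θ) with k>1 has mode (k−1)θ, so θ = 20.8/(k−1).
Need P(X < 66.9) = 0.99 with θ tied to k this way. Start at k = 2, θ = 20.8: P(X<66.9) ≈ 0.831.
Too low — raise k to concentrate. Iterating converges to k ≈ 4.24.
Then θ = 20.8/(4.24−1) ≈ 6.41.

k ≈ 4.24, θ ≈ 6.41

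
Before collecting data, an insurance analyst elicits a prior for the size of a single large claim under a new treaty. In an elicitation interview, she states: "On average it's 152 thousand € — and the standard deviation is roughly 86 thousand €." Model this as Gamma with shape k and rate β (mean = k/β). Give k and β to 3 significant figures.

k ≈ 3.12, β ≈ 0.0206

For Gamma(k, rate β): mean = k/β, variance = k/β², so CV = 1/√k.
CV = SD/mean = 86/152 = 0.5658, hence k = 1/CV² = 3.12.
Then β = k/mean = 3.12/152 = 0.0206.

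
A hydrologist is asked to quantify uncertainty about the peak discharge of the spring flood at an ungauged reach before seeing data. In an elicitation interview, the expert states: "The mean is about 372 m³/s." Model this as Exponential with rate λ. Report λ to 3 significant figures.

λ ≈ 0.00269

Exponential mean = 1/λ, so λ = 1/372.0 = 0.00269.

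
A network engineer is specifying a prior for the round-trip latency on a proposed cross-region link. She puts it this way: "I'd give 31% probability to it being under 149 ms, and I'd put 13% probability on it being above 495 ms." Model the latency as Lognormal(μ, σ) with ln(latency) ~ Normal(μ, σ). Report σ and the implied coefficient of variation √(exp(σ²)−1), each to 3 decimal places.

σ ≈ 0.740, CV ≈ 0.854

If T ~ Lognormal(μ,σ) then ln T ~ Normal(μ,σ), so the p-quantile of ln T is μ + z_p·σ.
ln(149) = 5.004 and ln(495) = 6.205; z_{0.31} = -0.4959, z_{0.87} = 1.126.
σ = (6.205 − 5.004)/(1.126 − (-0.4959)) = 0.740.
μ = 5.004 − (-0.4959)·0.740 = 5.371.
CV = √(exp(σ²)−1) = √(exp(0.5477)−1) = 0.854.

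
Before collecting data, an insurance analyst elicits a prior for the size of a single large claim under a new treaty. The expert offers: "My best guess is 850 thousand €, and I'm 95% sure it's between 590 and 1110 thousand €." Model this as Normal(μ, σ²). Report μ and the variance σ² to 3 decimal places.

μ = 850.000, σ² = 17597.481

A symmetric 95% interval runs μ ± z·σ with z = 1.96.
Half-width = 260, so σ = 260/1.96 = 132.6555 and σ² = 17597.481.
μ is the stated best guess, 850.000.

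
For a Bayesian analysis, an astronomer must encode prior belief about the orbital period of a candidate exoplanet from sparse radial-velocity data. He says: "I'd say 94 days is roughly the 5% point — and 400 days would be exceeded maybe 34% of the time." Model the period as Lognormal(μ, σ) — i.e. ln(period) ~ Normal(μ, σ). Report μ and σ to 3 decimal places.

If T ~ Lognormal(μ,σ) then ln T ~ Normal(μ,σ), so the p-quantile of ln T is μ + z_p·σ.
ln(94) = 4.543 and ln(400) = 5.991; z_{0.05} = -1.645, z_{0.66} = 0.4125.
σ = (5.991 − 4.543)/(0.4125 − (-1.645)) = 0.704.
μ = 4.543 − (-1.645)·0.704 = 5.701.

μ ≈ 5.701, σ ≈ 0.704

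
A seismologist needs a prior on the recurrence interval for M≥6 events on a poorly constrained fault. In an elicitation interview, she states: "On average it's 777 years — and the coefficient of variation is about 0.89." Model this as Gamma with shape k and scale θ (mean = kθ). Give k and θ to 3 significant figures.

k ≈ 1.26, θ ≈ 615

For Gamma(k, scale θ): mean = kθ, variance = kθ², so CV = 1/√k.
CV = 0.89, hence k = 1/CV² = 1.26.
Then θ = mean/k = 777/1.26 = 615.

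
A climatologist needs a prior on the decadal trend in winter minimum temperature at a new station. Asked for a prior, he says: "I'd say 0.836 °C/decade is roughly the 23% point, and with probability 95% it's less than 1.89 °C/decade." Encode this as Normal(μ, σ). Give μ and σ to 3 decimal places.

The p-quantile of Normal(μ,σ) is μ + z_p·σ, with z_{0.23} = -0.7388 and z_{0.95} = 1.645.
Eliminate σ: μ = (z₂·x₁ − z₁·x₂)/(z₂ − z₁) = (1.645·0.836 − (-0.7388)·1.89)/2.384 = 1.163.
Then σ = (x₂ − x₁)/(z₂ − z₁) = (1.89 − 0.836)/2.384 = 0.442.

μ = 1.163, σ = 0.442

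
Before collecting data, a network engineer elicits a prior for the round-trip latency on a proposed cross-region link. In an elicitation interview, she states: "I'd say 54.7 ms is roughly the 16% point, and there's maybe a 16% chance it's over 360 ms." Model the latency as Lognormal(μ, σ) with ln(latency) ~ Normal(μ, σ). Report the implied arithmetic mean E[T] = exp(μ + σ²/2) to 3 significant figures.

If T ~ Lognormal(μ,σ) then ln T ~ Normal(μ,σ), so the p-quantile of ln T is μ + z_p·σ.
ln(54.7) = 4.002 and ln(360) = 5.886; z_{0.16} = -0.9945, z_{0.84} = 0.9945.
σ = (5.886 − 4.002)/(0.9945 − (-0.9945)) = 0.947.
μ = 4.002 − (-0.9945)·0.947 = 4.944.
E[T] = exp(μ + σ²/2) = exp(4.944 + 0.4488) = 220 ms.

E[T] ≈ 220 ms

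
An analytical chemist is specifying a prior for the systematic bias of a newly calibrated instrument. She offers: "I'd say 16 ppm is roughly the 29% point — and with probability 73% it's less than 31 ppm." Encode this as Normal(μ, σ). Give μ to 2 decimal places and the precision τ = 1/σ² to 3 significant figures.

μ = 23.12, τ = 0.00604

For Normal(μ,σ), the p-quantile is μ + z_p·σ. Here z_{0.29} = -0.5534, z_{0.73} = 0.6128.
So 16 = μ − 0.5534σ and 31 = μ + 0.6128σ.
Subtracting: σ = (31 − 16)/(0.6128 − (-0.5534)) = 12.86.
Then μ = 16 − (-0.5534)·12.86 = 23.12.
Precision τ = 1/σ² = 1/12.86² = 0.00604.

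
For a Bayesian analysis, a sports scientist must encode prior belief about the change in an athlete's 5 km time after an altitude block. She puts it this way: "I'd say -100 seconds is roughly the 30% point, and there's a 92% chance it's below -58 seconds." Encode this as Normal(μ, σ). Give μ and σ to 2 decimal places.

For Normal(μ,σ), the p-quantile is μ + z_p·σ. Here z_{0.3} = -0.5244, z_{0.92} = 1.405.
So -100 = μ − 0.5244σ and -58 = μ + 1.405σ.
Subtracting: σ = (-58 − -100)/(1.405 − (-0.5244)) = 21.77.
Then μ = -100 − (-0.5244)·21.77 = -88.59.

μ = -88.59, σ = 21.77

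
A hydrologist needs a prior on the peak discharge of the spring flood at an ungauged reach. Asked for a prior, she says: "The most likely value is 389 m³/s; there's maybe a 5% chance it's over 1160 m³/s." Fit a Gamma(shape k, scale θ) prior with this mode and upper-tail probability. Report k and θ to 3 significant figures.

Gamma(k,θ) with k>1 has mode (k−1)θ, so θ = 389/(k−1).
Need P(X < 1160) = 0.95 with θ tied to k this way. Start at k = 2, θ = 389: P(X<1160) ≈ 0.798.
Too low — raise k to concentrate. Iterating converges to k ≈ 3.22.
Then θ = 389/(3.22−1) ≈ 175.

k ≈ 3.22, θ ≈ 175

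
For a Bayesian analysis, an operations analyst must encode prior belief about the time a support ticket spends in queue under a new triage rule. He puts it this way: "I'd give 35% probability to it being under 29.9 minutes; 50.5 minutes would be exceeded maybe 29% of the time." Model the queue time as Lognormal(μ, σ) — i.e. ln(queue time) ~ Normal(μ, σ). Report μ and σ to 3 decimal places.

If T ~ Lognormal(μ,σ) then ln T ~ Normal(μ,σ), so the p-quantile of ln T is μ + z_p·σ.
ln(29.9) = 3.398 and ln(50.5) = 3.922; z_{0.35} = -0.3853, z_{0.71} = 0.5534.
σ = (3.922 − 3.398)/(0.5534 − (-0.3853)) = 0.558.
μ = 3.398 − (-0.3853)·0.558 = 3.613.

μ ≈ 3.613, σ ≈ 0.558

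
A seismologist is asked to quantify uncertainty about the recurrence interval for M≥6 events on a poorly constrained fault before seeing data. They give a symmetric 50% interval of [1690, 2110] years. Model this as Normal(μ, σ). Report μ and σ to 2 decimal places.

A symmetric 50% interval runs μ ± z·σ with z = 0.6745.
Half-width = 210, so σ = 210/0.6745 = 311.35.
μ is the interval midpoint, 1900.00.

μ = 1900.00, σ = 311.35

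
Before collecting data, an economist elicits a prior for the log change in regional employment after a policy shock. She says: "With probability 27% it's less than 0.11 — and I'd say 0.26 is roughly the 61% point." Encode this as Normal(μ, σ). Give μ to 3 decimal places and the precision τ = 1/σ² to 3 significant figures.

For Normal(μ,σ), the p-quantile is μ + z_p·σ. Here z_{0.27} = -0.6128, z_{0.61} = 0.2793.
So 0.11 = μ − 0.6128σ and 0.26 = μ + 0.2793σ.
Subtracting: σ = (0.26 − 0.11)/(0.2793 − (-0.6128)) = 0.168.
Then μ = 0.11 − (-0.6128)·0.168 = 0.213.
Precision τ = 1/σ² = 1/0.1681² = 35.4.

μ = 0.213, τ = 35.4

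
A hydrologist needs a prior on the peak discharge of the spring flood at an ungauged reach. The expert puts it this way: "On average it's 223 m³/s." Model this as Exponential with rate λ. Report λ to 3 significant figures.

λ ≈ 0.00448

Exponential mean = 1/λ, so λ = 1/223.0 = 0.00448.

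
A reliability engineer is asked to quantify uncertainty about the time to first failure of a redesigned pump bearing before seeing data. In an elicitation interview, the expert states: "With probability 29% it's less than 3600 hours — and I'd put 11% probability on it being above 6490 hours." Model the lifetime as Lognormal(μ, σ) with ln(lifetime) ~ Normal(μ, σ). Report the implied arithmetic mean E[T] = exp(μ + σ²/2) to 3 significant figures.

E[T] ≈ 4570 hours

If T ~ Lognormal(μ,σ) then ln T ~ Normal(μ,σ), so the p-quantile of ln T is μ + z_p·σ.
ln(3600) = 8.189 and ln(6490) = 8.778; z_{0.29} = -0.5534, z_{0.89} = 1.227.
σ = (8.778 − 8.189)/(1.227 − (-0.5534)) = 0.331.
μ = 8.189 − (-0.5534)·0.331 = 8.372.
E[T] = exp(μ + σ²/2) = exp(8.372 + 0.0548) = 4570 hours.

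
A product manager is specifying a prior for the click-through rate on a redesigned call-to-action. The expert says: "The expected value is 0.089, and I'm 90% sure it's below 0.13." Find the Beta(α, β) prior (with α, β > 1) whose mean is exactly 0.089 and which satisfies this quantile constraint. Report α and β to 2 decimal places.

With mean 0.089 fixed, write α = 0.089s, β = 0.911s where s = α+β.
Need P(θ < 0.13) = 0.9 under Beta(0.089s, 0.911s). Normal approximation: (q−m)/√(m(1−m)/s) ≈ z_{0.9} = 1.28, so s ≈ 0.089·0.911·(1.28)²/(0.13−0.089)² = 79.2.
At s = 79.2: P(θ<0.13) ≈ 0.893. Adjusting to match 0.9 gives s ≈ 85.11.
So α = 0.089·85.11 ≈ 7.57, β = 0.911·85.11 ≈ 77.54.

α ≈ 7.57, β ≈ 77.54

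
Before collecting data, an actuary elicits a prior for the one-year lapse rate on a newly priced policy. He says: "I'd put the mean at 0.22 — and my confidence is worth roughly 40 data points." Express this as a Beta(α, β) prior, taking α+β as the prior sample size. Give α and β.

Under the effective-sample-size interpretation, Beta(α, β) has prior mean α/(α+β) and prior sample size α+β.
So α+β = 40 and α/(α+β) = 0.22, giving α = 0.22·40 = 8.8 and β = 40 − 8.8 = 31.2.

α = 8.8, β = 31.2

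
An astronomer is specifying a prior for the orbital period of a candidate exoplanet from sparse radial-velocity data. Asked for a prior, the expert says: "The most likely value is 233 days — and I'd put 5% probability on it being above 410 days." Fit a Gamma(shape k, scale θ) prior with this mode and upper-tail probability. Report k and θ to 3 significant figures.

k ≈ 9.73, θ ≈ 26.7

Gamma(k,θ) with k>1 has mode (k−1)θ, so θ = 233/(k−1).
Need P(X < 410) = 0.95 with θ tied to k this way. Start at k = 2, θ = 233: P(X<410) ≈ 0.525.
Too low — raise k to concentrate. Iterating converges to k ≈ 9.73.
Then θ = 233/(9.73−1) ≈ 26.7.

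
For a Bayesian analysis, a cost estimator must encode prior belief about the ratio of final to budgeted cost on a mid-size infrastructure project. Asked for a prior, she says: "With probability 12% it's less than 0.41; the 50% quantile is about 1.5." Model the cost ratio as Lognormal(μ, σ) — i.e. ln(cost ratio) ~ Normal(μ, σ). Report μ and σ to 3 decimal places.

μ ≈ 0.405, σ ≈ 1.104

If T ~ Lognormal(μ,σ) then ln T ~ Normal(μ,σ), so the p-quantile of ln T is μ + z_p·σ.
ln(0.41) = -0.8916 and ln(1.5) = 0.4055; z_{0.12} = -1.175, z_{0.5} = 0.
σ = (0.4055 − -0.8916)/(0 − (-1.175)) = 1.104.
μ = -0.8916 − (-1.175)·1.104 = 0.405.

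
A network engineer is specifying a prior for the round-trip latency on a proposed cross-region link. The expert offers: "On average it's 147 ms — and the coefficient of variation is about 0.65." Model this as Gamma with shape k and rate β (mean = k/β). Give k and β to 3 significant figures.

For Gamma(k, rate β): mean = k/β, variance = k/β², so CV = 1/√k.
CV = 0.65, hence k = 1/CV² = 2.37.
Then β = k/mean = 2.37/147 = 0.0161.

k ≈ 2.37, β ≈ 0.0161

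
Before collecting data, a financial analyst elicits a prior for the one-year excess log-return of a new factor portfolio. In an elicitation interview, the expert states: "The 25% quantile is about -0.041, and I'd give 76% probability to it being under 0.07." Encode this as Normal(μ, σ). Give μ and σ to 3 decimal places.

μ = 0.013, σ = 0.080

For Normal(μ,σ), the p-quantile is μ + z_p·σ. Here z_{0.25} = -0.6745, z_{0.76} = 0.7063.
So -0.041 = μ − 0.6745σ and 0.07 = μ + 0.7063σ.
Subtracting: σ = (0.07 − -0.041)/(0.7063 − (-0.6745)) = 0.080.
Then μ = -0.041 − (-0.6745)·0.080 = 0.013.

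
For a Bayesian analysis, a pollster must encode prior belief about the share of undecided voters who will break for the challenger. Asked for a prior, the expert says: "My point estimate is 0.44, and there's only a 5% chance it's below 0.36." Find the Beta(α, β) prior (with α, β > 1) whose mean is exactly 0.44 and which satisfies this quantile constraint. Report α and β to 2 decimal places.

With mean 0.44 fixed, write α = 0.44s, β = 0.56s where s = α+β.
Need P(θ < 0.36) = 0.05 under Beta(0.44s, 0.56s). Normal approximation: (q−m)/√(m(1−m)/s) ≈ z_{0.05} = -1.64, so s ≈ 0.44·0.56·(-1.64)²/(0.36−0.44)² = 104.2.
At s = 104.2: P(θ<0.36) ≈ 0.048. Adjusting to match 0.05 gives s ≈ 101.55.
So α = 0.44·101.55 ≈ 44.68, β = 0.56·101.55 ≈ 56.87.

α ≈ 44.68, β ≈ 56.87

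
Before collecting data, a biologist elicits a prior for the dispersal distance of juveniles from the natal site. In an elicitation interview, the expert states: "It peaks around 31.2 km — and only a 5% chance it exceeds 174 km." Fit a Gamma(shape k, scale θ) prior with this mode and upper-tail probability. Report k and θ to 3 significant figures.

Gamma(k,θ) with k>1 has mode (k−1)θ, so θ = 31.2/(k−1).
Need P(X < 174) = 0.95 with θ tied to k this way. Start at k = 2, θ = 31.2: P(X<174) ≈ 0.975.
Too high — lower k to spread out. Iterating converges to k ≈ 1.79.
Then θ = 31.2/(1.79−1) ≈ 39.6.

k ≈ 1.79, θ ≈ 39.6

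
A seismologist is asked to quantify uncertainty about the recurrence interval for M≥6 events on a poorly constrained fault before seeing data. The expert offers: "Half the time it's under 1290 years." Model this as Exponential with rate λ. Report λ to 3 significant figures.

Exponential median = ln 2 / λ, so λ = ln 2 / 1290.0 = 0.000537.

λ ≈ 0.000537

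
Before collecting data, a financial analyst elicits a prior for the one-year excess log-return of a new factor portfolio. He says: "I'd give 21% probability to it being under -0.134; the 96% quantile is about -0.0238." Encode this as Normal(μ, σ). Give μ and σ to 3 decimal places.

The p-quantile of Normal(μ,σ) is μ + z_p·σ, with z_{0.21} = -0.8064 and z_{0.96} = 1.751.
Eliminate σ: μ = (z₂·x₁ − z₁·x₂)/(z₂ − z₁) = (1.751·-0.134 − (-0.8064)·-0.0238)/2.557 = -0.099.
Then σ = (x₂ − x₁)/(z₂ − z₁) = (-0.0238 − -0.134)/2.557 = 0.043.

μ = -0.099, σ = 0.043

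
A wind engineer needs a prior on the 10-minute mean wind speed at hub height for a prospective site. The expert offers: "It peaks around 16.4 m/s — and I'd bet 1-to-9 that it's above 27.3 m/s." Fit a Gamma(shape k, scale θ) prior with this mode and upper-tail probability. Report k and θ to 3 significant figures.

Gamma(k,θ) with k>1 has mode (k−1)θ, so θ = 16.4/(k−1).
Need P(X < 27.3) = 0.9 with θ tied to k this way. Start at k = 2, θ = 16.4: P(X<27.3) ≈ 0.496.
Too low — raise k to concentrate. Iterating converges to k ≈ 8.27.
Then θ = 16.4/(8.27−1) ≈ 2.26.

k ≈ 8.27, θ ≈ 2.26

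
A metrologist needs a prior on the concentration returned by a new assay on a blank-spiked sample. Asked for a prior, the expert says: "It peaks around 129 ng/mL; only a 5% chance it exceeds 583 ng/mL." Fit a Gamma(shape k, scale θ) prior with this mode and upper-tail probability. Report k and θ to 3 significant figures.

k ≈ 2.08, θ ≈ 120

Gamma(k,θ) with k>1 has mode (k−1)θ, so θ = 129/(k−1).
Need P(X < 583) = 0.95 with θ tied to k this way. Start at k = 2, θ = 129: P(X<583) ≈ 0.940.
Too low — raise k to concentrate. Iterating converges to k ≈ 2.08.
Then θ = 129/(2.08−1) ≈ 120.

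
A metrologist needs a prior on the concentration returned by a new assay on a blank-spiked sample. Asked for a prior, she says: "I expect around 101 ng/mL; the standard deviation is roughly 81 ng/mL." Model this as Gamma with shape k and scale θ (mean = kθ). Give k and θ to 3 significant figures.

For Gamma(k, scale θ): mean = kθ, variance = kθ², so CV = 1/√k.
CV = SD/mean = 81/101 = 0.802, hence k = 1/CV² = 1.55.
Then θ = mean/k = 101/1.55 = 65.

k ≈ 1.55, θ ≈ 65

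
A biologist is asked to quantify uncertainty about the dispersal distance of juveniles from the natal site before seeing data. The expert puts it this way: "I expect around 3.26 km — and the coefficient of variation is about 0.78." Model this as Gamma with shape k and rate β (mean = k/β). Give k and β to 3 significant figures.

For Gamma(k, rate β): mean = k/β, variance = k/β², so CV = 1/√k.
CV = 0.78, hence k = 1/CV² = 1.64.
Then β = k/mean = 1.64/3.26 = 0.504.

k ≈ 1.64, β ≈ 0.504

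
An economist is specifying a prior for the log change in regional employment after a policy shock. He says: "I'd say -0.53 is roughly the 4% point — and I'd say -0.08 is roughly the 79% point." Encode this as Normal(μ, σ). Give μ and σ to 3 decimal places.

μ = -0.222, σ = 0.176

For Normal(μ,σ), the p-quantile is μ + z_p·σ. Here z_{0.04} = -1.751, z_{0.79} = 0.8064.
So -0.53 = μ − 1.751σ and -0.08 = μ + 0.8064σ.
Subtracting: σ = (-0.08 − -0.53)/(0.8064 − (-1.751)) = 0.176.
Then μ = -0.53 − (-1.751)·0.176 = -0.222.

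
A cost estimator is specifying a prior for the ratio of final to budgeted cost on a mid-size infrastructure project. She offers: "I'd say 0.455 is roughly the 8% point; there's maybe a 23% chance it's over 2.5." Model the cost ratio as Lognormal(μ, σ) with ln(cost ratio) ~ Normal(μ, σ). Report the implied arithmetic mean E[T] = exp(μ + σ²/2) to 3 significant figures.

E[T] ≈ 1.91

If T ~ Lognormal(μ,σ) then ln T ~ Normal(μ,σ), so the p-quantile of ln T is μ + z_p·σ.
ln(0.455) = -0.7875 and ln(2.5) = 0.9163; z_{0.08} = -1.405, z_{0.77} = 0.7388.
σ = (0.9163 − -0.7875)/(0.7388 − (-1.405)) = 0.795.
μ = -0.7875 − (-1.405)·0.795 = 0.329.
E[T] = exp(μ + σ²/2) = exp(0.329 + 0.3158) = 1.91.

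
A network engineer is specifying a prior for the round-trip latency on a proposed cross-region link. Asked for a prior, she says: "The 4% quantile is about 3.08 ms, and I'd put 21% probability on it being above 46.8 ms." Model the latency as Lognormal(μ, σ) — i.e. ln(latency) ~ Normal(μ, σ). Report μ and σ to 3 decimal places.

μ ≈ 2.988, σ ≈ 1.064

If T ~ Lognormal(μ,σ) then ln T ~ Normal(μ,σ), so the p-quantile of ln T is μ + z_p·σ.
ln(3.08) = 1.125 and ln(46.8) = 3.846; z_{0.04} = -1.751, z_{0.79} = 0.8064.
σ = (3.846 − 1.125)/(0.8064 − (-1.751)) = 1.064.
μ = 1.125 − (-1.751)·1.064 = 2.988.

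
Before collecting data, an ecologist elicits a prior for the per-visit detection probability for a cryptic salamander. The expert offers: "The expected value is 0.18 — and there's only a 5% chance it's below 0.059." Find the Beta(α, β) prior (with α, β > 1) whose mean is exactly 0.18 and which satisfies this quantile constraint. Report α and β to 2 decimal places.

With mean 0.18 fixed, write α = 0.18s, β = 0.82s where s = α+β.
Need P(θ < 0.059) = 0.05 under Beta(0.18s, 0.82s). Normal approximation: (q−m)/√(m(1−m)/s) ≈ z_{0.05} = -1.64, so s ≈ 0.18·0.82·(-1.64)²/(0.059−0.18)² = 27.3.
At s = 27.3: P(θ<0.059) ≈ 0.020. Adjusting to match 0.05 gives s ≈ 18.51.
So α = 0.18·18.51 ≈ 3.33, β = 0.82·18.51 ≈ 15.18.

α ≈ 3.33, β ≈ 15.18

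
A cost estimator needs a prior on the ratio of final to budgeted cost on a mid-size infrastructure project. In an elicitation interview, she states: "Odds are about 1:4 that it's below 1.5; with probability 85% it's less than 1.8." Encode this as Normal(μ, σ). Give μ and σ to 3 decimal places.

μ = 1.634, σ = 0.160

The p-quantile of Normal(μ,σ) is μ + z_p·σ, with z_{0.2} = -0.8416 and z_{0.85} = 1.036.
Eliminate σ: μ = (z₂·x₁ − z₁·x₂)/(z₂ − z₁) = (1.036·1.5 − (-0.8416)·1.8)/1.878 = 1.634.
Then σ = (x₂ − x₁)/(z₂ − z₁) = (1.8 − 1.5)/1.878 = 0.160.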